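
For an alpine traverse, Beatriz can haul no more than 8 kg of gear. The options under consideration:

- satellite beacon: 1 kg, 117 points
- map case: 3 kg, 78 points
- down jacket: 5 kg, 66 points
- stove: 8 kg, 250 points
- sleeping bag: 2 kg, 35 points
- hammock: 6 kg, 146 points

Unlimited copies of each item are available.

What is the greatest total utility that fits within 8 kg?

936

The ratio ordering already packs tightly: 8×satellite beacon, 8 kg, 936.
That's the maximum — no swap from here does better than 936.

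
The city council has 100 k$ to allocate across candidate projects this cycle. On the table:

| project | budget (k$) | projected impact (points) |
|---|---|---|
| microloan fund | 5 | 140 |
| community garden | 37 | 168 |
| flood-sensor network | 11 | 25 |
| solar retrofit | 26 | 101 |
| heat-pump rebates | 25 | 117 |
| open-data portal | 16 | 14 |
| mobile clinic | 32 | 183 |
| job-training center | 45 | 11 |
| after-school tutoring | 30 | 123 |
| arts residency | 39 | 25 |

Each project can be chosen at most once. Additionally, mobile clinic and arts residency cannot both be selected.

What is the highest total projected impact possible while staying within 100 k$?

608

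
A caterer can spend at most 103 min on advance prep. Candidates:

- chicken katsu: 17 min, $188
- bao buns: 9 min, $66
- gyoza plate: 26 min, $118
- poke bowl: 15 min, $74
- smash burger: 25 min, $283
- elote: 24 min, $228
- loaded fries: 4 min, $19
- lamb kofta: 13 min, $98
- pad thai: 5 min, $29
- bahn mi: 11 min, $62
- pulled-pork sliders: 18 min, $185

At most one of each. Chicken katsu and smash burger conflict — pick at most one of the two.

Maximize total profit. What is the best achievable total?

922

Taking bao buns + smash burger + elote + lamb kofta + bahn mi + pulled-pork sliders: 100 min used, 922 in profit.
Nothing else feasible within 103 min beats 922.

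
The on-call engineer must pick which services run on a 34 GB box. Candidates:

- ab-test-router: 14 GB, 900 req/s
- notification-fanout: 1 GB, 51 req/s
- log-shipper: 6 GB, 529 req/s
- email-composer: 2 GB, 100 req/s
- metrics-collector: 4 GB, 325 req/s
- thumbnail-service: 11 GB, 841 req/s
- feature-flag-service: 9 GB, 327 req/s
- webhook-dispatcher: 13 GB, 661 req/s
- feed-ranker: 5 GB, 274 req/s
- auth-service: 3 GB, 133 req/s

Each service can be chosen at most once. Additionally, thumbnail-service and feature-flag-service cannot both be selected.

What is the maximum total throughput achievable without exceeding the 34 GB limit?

2421

Filling by ratio: notification-fanout + log-shipper + email-composer + metrics-collector + thumbnail-service + feed-ranker + auth-service for 2253, with 2 GB left unused.
The 12 GB tied up in metrics-collector and feed-ranker and auth-service is better spent on ab-test-router — total rises to 2421 (34 GB).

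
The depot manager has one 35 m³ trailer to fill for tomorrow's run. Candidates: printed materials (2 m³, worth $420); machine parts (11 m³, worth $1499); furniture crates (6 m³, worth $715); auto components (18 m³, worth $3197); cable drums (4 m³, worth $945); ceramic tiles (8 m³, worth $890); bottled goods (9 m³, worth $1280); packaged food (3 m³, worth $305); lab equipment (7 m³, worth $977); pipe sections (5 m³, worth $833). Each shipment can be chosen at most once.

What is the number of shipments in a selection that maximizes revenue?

The maximum revenue within 35 m³ is 6110.
One optimal bundle: printed materials + furniture crates + auto components + cable drums + pipe sections (35 m³).
Any selection reaching 6110 contains exactly 5 shipments.

5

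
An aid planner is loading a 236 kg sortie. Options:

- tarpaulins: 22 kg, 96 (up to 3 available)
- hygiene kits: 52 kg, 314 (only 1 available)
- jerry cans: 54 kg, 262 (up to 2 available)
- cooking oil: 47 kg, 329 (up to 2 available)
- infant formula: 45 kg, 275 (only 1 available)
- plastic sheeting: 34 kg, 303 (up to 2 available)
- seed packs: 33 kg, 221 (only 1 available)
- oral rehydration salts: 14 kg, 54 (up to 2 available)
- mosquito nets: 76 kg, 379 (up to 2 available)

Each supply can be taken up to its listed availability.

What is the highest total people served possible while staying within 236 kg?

1674

Density check — plastic sheeting 8.91, cooking oil 7.00, seed packs 6.70 are the best per kg.
Filling by ratio: tarpaulins + 2×cooking oil + 2×plastic sheeting + seed packs + oral rehydration salts for 1635, with 5 kg left unused.
Replace seed packs and oral rehydration salts with hygiene kits: the trade gains 39 net, giving 1674 at 236 kg.
No other feasible combination exceeds 1674.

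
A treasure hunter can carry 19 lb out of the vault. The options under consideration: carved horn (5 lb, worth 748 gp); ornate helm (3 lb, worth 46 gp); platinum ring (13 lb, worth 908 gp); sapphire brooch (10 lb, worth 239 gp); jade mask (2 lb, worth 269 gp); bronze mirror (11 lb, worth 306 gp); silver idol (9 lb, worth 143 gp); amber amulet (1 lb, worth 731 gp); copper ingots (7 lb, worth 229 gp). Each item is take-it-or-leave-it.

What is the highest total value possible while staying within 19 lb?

By value per lb: amber amulet 731.00, carved horn 149.60, jade mask 134.50, platinum ring 69.85 lead.
The ratio heuristic lands on carved horn + ornate helm + jade mask + amber amulet + copper ingots (2023) but leaves 1 lb idle.
Dropping ornate helm and jade mask and copper ingots frees 12 lb; slotting in platinum ring (13 lb) lifts the total to 2387 at 19 lb.

2387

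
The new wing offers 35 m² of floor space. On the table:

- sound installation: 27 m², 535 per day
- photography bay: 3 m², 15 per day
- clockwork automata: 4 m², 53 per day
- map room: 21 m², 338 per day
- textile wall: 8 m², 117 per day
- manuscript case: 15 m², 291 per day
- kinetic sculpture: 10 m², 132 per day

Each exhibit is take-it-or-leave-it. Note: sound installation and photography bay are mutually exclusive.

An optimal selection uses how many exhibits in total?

2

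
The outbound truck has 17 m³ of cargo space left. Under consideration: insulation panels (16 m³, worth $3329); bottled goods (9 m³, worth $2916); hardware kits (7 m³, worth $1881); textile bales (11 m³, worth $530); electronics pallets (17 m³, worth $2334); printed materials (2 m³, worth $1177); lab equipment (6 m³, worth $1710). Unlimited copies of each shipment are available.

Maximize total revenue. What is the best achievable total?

9416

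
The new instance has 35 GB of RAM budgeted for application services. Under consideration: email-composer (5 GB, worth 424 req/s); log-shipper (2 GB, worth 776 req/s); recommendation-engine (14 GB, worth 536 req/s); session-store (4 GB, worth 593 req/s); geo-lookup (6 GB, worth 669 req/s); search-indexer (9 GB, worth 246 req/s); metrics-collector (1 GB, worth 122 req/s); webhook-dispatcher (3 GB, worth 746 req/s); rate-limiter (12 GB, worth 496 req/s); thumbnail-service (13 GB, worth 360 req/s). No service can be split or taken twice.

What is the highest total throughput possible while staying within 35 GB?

3866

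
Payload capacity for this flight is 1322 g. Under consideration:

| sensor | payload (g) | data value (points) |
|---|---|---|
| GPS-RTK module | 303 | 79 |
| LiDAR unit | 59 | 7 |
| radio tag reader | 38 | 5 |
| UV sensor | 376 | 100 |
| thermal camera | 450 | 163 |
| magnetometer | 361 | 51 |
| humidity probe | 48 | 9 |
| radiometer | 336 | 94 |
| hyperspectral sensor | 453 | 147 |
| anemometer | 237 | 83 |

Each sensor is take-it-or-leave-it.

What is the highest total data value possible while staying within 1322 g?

415

Ranking by ratio (data value/g): thermal camera 0.36, anemometer 0.35, hyperspectral sensor 0.32, radiometer 0.28.
Greedy by ratio would take LiDAR unit + radio tag reader + thermal camera + humidity probe + hyperspectral sensor + anemometer: 1285 g used, total 414.
Dropping LiDAR unit and humidity probe and anemometer frees 344 g; slotting in UV sensor (376 g) lifts the total to 415 at 1317 g.
Nothing else within 1322 g beats 415.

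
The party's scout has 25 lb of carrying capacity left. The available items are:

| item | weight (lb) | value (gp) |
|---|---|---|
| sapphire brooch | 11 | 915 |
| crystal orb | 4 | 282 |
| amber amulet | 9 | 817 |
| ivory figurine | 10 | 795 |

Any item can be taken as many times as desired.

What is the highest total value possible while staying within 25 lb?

Filling by ratio: crystal orb + 2×amber amulet for 1916, with 3 lb left unused.
The 9 lb tied up in amber amulet is better spent on sapphire brooch — total rises to 2014 (24 lb).
No other feasible combination exceeds 2014.

2014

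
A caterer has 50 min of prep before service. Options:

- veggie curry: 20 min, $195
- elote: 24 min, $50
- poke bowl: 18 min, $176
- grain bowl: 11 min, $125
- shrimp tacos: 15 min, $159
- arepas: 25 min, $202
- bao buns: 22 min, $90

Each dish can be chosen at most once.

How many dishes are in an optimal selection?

3

Optimal total is 496.
For example veggie curry + poke bowl + grain bowl achieves it, using 49 min.
Any selection reaching 496 contains exactly 3 dishes.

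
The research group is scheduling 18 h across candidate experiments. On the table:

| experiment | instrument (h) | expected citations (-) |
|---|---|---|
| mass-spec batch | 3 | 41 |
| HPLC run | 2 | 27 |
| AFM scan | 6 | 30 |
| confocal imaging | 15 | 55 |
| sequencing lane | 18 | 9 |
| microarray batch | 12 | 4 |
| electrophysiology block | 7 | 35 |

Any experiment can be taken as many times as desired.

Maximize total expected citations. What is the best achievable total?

246

Ranking by ratio (expected citations/h): mass-spec batch 13.67, HPLC run 13.50, AFM scan 5.00, electrophysiology block 5.00.
Taking 6×mass-spec batch: 18 h used, 246 in expected citations.
Every other selection either busts 18 h or fails to beat 246.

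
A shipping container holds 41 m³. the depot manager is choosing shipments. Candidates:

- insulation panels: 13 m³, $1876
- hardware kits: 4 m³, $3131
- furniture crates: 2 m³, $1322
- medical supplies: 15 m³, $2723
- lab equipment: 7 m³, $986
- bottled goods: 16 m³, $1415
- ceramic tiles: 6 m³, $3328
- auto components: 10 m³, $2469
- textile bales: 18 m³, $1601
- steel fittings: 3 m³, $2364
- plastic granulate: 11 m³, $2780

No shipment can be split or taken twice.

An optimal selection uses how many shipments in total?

Best achievable revenue is 15648.
hardware kits + furniture crates + medical supplies + ceramic tiles + steel fittings + plastic granulate hits 15648 at 41 m³.
Any selection reaching 15648 contains exactly 6 shipments.

6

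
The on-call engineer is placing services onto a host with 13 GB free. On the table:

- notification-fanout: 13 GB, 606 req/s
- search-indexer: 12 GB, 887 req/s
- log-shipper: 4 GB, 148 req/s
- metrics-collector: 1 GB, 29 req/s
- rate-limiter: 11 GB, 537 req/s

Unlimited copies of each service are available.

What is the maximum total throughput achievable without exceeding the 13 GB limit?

Ranking by ratio (throughput/GB): search-indexer 73.92, rate-limiter 48.82, notification-fanout 46.62, log-shipper 37.00.
The ratio ordering already packs tightly: search-indexer + metrics-collector, 13 GB, 916.
Nothing else within 13 GB beats 916.

916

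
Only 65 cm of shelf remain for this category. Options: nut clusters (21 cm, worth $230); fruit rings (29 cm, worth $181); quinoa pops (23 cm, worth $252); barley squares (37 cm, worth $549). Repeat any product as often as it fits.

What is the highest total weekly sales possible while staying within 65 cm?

801

Quinoa pops + barley squares uses 60 of the 65 cm and totals 801.
Every other selection either busts 65 cm or fails to beat 801.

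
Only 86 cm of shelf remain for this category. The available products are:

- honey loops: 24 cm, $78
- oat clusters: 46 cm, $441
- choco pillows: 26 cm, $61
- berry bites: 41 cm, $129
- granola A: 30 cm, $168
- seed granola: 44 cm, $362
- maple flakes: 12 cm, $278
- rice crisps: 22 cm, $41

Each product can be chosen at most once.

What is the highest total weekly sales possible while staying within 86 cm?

808

A density-first pass picks honey loops + oat clusters + maple flakes — 797 at 82 cm.
The 70 cm tied up in honey loops and oat clusters is better spent on granola A + seed granola — total rises to 808 (86 cm).
Nothing else within 86 cm beats 808.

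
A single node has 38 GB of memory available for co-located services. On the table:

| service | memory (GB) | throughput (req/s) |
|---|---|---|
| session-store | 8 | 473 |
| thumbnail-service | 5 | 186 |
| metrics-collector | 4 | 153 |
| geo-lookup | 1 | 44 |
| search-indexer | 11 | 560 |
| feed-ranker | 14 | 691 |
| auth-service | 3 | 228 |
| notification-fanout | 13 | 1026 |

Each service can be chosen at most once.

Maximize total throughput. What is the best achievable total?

Filling by ratio: session-store + geo-lookup + search-indexer + auth-service + notification-fanout for 2331, with 2 GB left unused.
Replace geo-lookup and search-indexer with feed-ranker: the trade gains 87 net, giving 2418 at 38 GB.
Runner-up session-store + geo-lookup + search-indexer + auth-service + notification-fanout tops out at 2331.

2418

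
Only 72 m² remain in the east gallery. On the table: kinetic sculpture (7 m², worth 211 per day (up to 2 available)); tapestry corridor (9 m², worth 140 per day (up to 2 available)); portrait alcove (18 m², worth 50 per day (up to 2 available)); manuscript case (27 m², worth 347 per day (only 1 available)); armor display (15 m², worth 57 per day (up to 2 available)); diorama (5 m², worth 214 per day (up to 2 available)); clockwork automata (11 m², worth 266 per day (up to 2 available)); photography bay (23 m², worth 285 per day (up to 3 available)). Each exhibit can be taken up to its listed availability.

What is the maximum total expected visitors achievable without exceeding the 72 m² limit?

1667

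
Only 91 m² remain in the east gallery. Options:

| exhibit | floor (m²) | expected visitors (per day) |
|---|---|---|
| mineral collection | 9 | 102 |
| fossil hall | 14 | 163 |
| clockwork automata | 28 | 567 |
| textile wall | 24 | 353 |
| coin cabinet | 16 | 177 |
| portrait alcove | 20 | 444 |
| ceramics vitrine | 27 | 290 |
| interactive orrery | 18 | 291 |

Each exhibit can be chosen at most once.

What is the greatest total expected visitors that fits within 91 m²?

1655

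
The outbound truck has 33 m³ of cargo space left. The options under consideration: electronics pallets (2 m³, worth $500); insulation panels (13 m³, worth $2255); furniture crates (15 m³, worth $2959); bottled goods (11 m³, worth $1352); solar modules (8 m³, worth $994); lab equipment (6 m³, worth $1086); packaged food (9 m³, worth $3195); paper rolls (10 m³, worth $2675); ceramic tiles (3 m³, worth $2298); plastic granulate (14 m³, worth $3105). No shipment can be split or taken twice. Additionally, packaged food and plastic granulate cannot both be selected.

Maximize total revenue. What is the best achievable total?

9754

Taking electronics pallets + lab equipment + packaged food + paper rolls + ceramic tiles: 30 m³ used, 9754 in revenue.
Next best is electronics pallets + solar modules + packaged food + paper rolls + ceramic tiles at 9662 (32 m³) — short by 92.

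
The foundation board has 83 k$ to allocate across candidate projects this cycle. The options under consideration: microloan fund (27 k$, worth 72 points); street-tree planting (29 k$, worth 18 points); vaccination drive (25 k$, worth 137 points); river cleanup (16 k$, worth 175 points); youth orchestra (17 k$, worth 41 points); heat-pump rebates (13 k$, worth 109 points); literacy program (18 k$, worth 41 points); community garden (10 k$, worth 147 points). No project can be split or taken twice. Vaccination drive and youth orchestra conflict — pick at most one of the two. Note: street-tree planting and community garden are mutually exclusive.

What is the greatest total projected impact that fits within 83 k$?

Taking vaccination drive + river cleanup + heat-pump rebates + literacy program + community garden: 82 k$ used, 609 in projected impact.

609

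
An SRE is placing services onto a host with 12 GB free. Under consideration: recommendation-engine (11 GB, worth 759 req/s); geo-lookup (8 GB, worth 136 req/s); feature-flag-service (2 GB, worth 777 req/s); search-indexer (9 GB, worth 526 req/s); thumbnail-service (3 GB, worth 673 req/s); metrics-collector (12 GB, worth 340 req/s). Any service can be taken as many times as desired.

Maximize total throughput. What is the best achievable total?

4662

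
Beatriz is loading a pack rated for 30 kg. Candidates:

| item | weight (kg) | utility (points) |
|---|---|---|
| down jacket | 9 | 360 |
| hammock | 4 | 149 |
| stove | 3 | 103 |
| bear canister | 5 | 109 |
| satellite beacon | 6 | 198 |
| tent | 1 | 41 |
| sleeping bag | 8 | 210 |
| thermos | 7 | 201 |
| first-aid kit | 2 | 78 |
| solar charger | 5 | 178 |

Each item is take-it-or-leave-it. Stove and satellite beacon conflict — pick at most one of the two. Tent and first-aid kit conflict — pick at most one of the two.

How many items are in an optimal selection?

6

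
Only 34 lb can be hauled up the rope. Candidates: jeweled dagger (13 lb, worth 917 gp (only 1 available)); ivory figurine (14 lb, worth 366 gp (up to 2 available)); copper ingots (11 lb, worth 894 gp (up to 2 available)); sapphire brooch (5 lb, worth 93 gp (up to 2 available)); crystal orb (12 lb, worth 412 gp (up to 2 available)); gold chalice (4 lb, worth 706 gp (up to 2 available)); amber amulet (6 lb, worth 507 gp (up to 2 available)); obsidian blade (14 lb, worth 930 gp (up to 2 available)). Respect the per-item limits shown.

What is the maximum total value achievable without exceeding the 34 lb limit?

3356

Ranking by ratio (value/lb): gold chalice 176.50, amber amulet 84.50, copper ingots 81.27, jeweled dagger 70.54.
The ratio heuristic lands on copper ingots + 2×gold chalice + 2×amber amulet (3320) but leaves 3 lb idle.
The 11 lb tied up in copper ingots is better spent on obsidian blade — total rises to 3356 (34 lb).
Nothing else within 34 lb beats 3356.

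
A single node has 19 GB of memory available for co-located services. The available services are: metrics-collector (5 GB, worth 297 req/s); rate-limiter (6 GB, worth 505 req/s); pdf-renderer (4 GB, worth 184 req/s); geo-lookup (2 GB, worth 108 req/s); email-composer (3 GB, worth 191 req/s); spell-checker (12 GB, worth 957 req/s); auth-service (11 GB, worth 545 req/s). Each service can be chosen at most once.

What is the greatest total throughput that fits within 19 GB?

1462

Taking rate-limiter + spell-checker: 18 GB used, 1462 in throughput.
The closest alternative, metrics-collector + geo-lookup + spell-checker, reaches only 1362.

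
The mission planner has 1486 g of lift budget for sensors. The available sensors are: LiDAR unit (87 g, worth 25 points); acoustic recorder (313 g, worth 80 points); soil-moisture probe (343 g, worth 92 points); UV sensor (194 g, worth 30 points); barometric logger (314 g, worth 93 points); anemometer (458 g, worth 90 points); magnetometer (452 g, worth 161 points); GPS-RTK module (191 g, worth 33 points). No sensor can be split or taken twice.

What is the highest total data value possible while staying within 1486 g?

426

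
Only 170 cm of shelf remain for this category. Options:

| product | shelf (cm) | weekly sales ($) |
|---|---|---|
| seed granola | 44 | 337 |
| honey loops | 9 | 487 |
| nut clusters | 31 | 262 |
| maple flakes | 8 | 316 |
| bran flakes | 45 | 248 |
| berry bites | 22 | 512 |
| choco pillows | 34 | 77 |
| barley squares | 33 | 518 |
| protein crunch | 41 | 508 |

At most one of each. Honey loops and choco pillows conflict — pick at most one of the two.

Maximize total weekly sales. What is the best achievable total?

A density-first pass picks honey loops + nut clusters + maple flakes + berry bites + barley squares + protein crunch — 2603 at 144 cm.
Replace nut clusters with seed granola: the trade gains 75 net, giving 2678 at 157 cm.
Nothing else feasible within 170 cm beats 2678.

2678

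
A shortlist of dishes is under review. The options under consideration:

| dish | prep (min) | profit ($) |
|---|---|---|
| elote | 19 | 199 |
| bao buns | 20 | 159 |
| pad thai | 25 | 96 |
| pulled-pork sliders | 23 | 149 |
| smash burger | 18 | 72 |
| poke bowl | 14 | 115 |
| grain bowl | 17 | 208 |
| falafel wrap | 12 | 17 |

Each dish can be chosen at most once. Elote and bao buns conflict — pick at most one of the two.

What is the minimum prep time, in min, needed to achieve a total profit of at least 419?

Look for the lowest-prep combination reaching 419.
Taking elote + grain bowl + falafel wrap gives 424 (≥ 419) for 48 min.
No combination under 48 min hits 419.

48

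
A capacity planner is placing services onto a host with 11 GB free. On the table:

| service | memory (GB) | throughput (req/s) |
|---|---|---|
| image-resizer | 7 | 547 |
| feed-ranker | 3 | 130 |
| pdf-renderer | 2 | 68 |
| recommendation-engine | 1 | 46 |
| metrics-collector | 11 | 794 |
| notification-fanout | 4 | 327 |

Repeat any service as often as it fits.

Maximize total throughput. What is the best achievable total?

874

Taking the top-ratio services first gives 3×recommendation-engine + 2×notification-fanout for 792 (11 GB).
The 7 GB tied up in 3×recommendation-engine and notification-fanout is better spent on image-resizer — total rises to 874 (11 GB).
That's the maximum — no swap from here does better than 874.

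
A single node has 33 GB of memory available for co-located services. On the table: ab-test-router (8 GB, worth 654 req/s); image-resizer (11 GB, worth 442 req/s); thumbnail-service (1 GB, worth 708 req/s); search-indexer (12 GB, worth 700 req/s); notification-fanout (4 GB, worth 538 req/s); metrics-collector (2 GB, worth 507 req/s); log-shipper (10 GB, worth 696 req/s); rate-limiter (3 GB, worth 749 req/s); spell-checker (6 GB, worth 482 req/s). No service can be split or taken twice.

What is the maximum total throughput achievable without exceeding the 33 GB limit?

The ratio heuristic lands on ab-test-router + thumbnail-service + notification-fanout + metrics-collector + rate-limiter + spell-checker (3638) but leaves 9 GB idle.
The 14 GB tied up in ab-test-router and spell-checker is better spent on search-indexer + log-shipper — total rises to 3898 (32 GB).
Next best is ab-test-router + thumbnail-service + search-indexer + notification-fanout + metrics-collector + rate-limiter at 3856 (30 GB) — short by 42.

3898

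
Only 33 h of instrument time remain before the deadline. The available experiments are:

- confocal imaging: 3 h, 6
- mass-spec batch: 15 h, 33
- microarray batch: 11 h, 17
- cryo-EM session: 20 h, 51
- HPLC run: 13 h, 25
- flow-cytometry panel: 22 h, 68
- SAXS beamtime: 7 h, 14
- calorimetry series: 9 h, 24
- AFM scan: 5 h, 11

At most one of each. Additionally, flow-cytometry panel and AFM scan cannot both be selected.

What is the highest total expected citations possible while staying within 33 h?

The ratio ordering already packs tightly: flow-cytometry panel + calorimetry series, 31 h, 92.

92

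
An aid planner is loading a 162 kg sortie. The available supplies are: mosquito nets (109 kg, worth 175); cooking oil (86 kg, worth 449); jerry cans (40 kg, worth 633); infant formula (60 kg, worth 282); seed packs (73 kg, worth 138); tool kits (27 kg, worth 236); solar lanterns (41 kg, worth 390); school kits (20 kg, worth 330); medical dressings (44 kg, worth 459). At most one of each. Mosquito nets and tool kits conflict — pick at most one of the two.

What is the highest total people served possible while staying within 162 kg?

By people served per kg: school kits 16.50, jerry cans 15.82, medical dressings 10.43, solar lanterns 9.51 lead.
The ratio ordering already packs tightly: jerry cans + solar lanterns + school kits + medical dressings, 145 kg, 1812.

1812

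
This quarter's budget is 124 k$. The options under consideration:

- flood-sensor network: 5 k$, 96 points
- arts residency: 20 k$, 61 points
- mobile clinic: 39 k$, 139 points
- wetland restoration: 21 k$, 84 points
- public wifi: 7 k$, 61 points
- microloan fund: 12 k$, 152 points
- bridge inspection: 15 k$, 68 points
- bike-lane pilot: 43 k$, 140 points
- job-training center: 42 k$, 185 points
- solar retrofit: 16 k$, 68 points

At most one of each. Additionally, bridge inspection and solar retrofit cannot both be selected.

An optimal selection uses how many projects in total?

7

Best achievable projected impact is 707.
One optimal bundle: flood-sensor network + arts residency + wetland restoration + public wifi + microloan fund + bridge inspection + job-training center (122 k$).
All optima have 7 projects.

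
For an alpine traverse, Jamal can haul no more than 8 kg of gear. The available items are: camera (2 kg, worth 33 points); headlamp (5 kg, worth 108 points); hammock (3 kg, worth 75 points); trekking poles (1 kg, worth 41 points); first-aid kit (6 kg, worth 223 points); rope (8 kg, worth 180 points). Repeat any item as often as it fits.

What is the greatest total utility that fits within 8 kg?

Density check — trekking poles 41.00, first-aid kit 37.17, hammock 25.00, rope 22.50 are the best per kg.
Best packing: 8×trekking poles — 8 kg, 328 total.
Nothing else within 8 kg beats 328.

328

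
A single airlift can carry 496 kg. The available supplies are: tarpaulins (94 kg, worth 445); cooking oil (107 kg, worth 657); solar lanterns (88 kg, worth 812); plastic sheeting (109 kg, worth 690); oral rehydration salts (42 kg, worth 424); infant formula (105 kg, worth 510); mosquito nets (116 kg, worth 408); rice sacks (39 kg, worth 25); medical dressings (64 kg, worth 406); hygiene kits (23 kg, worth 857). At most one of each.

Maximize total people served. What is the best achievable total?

Taking the top-ratio supplies first gives cooking oil + solar lanterns + plastic sheeting + oral rehydration salts + rice sacks + medical dressings + hygiene kits for 3871 (472 kg).
Replace rice sacks and medical dressings with infant formula: the trade gains 79 net, giving 3950 at 474 kg.
That's the maximum — no swap from here does better than 3950.

3950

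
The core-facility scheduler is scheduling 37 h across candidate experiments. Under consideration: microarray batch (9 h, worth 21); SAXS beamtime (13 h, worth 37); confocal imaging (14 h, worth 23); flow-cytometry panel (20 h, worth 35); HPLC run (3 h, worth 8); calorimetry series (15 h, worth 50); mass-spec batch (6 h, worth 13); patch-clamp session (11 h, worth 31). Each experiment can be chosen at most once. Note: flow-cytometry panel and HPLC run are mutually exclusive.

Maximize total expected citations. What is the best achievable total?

108

Best packing: microarray batch + SAXS beamtime + calorimetry series — 37 h, 108 total.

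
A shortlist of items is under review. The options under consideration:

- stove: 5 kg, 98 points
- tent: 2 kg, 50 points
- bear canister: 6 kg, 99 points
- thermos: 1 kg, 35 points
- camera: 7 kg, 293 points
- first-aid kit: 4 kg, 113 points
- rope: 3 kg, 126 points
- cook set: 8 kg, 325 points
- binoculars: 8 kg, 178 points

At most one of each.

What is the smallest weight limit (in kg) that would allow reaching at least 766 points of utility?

19

Look for the lowest-weight combination reaching 766.
thermos + camera + rope + cook set: 779 utility at 19 kg.
Any bundle with less than 19 kg falls short of 766.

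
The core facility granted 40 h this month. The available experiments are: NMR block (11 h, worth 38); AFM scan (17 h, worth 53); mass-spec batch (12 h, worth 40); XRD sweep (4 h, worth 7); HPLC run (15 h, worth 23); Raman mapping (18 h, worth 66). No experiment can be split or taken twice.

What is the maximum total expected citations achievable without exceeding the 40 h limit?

A density-first pass picks NMR block + XRD sweep + Raman mapping — 111 at 33 h.
Dropping XRD sweep and Raman mapping frees 22 h; slotting in AFM scan + mass-spec batch (29 h) lifts the total to 131 at 40 h.

131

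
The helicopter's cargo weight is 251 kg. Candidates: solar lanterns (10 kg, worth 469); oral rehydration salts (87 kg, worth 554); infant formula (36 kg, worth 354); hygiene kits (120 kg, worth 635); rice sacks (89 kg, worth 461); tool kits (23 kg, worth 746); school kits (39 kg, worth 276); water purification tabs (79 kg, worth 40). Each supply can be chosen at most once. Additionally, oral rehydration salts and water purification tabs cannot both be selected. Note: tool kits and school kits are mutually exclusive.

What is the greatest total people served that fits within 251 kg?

2584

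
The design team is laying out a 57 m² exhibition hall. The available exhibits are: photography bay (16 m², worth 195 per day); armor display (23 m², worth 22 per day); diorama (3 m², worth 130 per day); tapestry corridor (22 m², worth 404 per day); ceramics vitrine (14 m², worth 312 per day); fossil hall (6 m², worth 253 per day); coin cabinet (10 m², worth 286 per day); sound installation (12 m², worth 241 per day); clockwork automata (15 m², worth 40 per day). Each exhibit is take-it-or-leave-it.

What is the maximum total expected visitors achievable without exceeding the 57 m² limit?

By expected visitors per m²: diorama 43.33, fossil hall 42.17, coin cabinet 28.60 lead.
Greedy by ratio would take diorama + ceramics vitrine + fossil hall + coin cabinet + sound installation: 45 m² used, total 1222.
Replace sound installation with tapestry corridor: the trade gains 163 net, giving 1385 at 55 m².

1385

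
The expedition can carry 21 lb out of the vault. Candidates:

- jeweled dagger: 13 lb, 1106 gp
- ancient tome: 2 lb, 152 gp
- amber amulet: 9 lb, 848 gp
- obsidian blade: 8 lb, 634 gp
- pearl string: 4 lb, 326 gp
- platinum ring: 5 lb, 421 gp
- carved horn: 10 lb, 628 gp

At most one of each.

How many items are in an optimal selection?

3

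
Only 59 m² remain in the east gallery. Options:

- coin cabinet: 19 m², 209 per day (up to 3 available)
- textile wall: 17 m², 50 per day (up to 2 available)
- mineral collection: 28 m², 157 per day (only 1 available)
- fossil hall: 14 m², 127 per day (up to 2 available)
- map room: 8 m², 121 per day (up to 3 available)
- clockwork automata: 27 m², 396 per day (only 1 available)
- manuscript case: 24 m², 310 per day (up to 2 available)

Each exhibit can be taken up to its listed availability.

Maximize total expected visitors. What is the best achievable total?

827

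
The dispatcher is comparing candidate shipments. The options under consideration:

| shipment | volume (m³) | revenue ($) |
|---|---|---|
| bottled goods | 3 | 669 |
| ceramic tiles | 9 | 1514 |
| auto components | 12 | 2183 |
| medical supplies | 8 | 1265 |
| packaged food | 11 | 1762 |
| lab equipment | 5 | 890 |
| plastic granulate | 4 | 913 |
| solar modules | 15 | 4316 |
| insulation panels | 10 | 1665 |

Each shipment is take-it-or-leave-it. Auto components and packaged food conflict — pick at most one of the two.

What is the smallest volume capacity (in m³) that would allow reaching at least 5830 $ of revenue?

22

Need the lightest bundle worth ≥ 5830.
bottled goods + plastic granulate + solar modules reaches 5898 using 22 m³.
No combination under 22 m³ hits 5830.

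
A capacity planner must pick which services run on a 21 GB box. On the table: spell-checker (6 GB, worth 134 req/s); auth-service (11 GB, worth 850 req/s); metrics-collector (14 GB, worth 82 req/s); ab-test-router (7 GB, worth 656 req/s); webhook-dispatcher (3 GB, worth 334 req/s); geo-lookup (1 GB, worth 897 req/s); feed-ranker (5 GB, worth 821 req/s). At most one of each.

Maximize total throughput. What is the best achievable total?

2902

Ranking by ratio (throughput/GB): geo-lookup 897.00, feed-ranker 164.20, webhook-dispatcher 111.33, ab-test-router 93.71.
Filling by ratio: ab-test-router + webhook-dispatcher + geo-lookup + feed-ranker for 2708, with 5 GB left unused.
The 7 GB tied up in ab-test-router is better spent on auth-service — total rises to 2902 (20 GB).
An exhaustive check of the 128 subsets confirms 2902.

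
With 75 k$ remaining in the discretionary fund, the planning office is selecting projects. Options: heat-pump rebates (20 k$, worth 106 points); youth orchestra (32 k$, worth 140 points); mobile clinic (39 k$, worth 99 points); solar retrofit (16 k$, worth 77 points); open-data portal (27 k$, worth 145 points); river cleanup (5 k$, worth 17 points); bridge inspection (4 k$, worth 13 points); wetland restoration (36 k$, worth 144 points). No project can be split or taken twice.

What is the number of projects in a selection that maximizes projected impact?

3

Optimal total is 362.
youth orchestra + solar retrofit + open-data portal hits 362 at 75 k$.
Every optimal selection uses 3 projects.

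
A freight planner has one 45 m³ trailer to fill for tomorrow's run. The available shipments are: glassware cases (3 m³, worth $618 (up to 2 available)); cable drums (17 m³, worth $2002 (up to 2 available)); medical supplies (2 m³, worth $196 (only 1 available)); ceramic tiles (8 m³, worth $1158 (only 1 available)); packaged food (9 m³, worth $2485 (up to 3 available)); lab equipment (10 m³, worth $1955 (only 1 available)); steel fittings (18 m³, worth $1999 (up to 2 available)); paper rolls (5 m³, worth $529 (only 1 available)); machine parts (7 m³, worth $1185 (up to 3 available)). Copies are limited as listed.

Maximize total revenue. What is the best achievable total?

The ratio ordering already packs tightly: 2×glassware cases + medical supplies + 3×packaged food + lab equipment, 45 m³, 10842.
Nothing else within 45 m³ beats 10842.

10842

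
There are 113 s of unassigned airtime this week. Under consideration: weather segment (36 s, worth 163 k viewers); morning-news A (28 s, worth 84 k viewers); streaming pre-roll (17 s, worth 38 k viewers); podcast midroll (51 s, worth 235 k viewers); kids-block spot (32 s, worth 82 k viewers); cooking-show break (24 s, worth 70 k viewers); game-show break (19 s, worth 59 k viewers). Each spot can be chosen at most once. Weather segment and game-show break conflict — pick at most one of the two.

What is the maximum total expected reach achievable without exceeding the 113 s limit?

468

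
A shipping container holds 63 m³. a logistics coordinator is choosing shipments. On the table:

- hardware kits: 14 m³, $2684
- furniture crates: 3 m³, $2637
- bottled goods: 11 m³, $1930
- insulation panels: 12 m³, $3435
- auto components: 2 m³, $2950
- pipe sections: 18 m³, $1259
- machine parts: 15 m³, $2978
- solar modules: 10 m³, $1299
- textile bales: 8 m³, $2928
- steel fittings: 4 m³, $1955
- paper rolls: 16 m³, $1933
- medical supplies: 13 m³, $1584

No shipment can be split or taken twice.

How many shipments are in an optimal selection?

Optimal total is 19567.
One optimal bundle: hardware kits + furniture crates + insulation panels + auto components + machine parts + textile bales + steel fittings (58 m³).
Every optimal selection uses 7 shipments.

7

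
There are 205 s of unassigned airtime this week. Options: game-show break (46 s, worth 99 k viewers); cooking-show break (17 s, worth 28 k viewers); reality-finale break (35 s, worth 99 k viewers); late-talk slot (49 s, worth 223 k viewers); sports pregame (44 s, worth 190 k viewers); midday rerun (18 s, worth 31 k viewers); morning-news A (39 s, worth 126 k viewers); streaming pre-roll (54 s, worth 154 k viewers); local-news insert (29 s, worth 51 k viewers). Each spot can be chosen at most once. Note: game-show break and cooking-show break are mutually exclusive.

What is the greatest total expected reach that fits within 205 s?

Late-talk slot + sports pregame + midday rerun + morning-news A + streaming pre-roll uses 204 of the 205 s and totals 724.

724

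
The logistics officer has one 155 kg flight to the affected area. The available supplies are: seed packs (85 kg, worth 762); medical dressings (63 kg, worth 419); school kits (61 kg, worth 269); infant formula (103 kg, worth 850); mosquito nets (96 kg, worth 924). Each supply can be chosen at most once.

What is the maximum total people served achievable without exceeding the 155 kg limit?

1181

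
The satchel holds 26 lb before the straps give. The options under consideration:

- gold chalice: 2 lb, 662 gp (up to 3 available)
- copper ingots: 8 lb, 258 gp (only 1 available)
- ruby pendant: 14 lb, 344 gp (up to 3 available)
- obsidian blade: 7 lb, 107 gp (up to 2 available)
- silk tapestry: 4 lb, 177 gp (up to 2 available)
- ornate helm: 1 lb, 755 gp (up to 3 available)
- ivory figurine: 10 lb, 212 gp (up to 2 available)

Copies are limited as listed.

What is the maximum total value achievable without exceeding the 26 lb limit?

4863

3×gold chalice + copper ingots + 2×silk tapestry + 3×ornate helm uses 25 of the 26 lb and totals 4863.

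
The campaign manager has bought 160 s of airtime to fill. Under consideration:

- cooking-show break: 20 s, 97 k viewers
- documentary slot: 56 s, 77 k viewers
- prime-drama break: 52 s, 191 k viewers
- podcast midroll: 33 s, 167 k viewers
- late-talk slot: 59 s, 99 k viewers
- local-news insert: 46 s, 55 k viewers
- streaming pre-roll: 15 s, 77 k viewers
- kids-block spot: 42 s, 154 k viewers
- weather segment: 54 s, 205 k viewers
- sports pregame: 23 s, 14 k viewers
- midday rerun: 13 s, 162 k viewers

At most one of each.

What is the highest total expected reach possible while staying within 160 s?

771

Greedy by ratio would take cooking-show break + podcast midroll + streaming pre-roll + weather segment + sports pregame + midday rerun: 158 s used, total 722.
Using the slack differently, cooking-show break + prime-drama break + podcast midroll + kids-block spot + midday rerun comes to 771 at 160 s.
The closest alternative, podcast midroll + streaming pre-roll + kids-block spot + weather segment + midday rerun, reaches only 765.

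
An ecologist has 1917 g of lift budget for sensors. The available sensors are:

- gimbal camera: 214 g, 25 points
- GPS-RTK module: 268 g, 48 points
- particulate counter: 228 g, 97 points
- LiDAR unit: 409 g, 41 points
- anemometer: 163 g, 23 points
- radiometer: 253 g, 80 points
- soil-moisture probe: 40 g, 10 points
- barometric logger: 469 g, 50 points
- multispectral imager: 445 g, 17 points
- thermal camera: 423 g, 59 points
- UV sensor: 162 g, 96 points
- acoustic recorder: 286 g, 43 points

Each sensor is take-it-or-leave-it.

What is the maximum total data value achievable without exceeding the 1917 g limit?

By data value per g: UV sensor 0.59, particulate counter 0.43, radiometer 0.32, soil-moisture probe 0.25 lead.
Filling by ratio: GPS-RTK module + particulate counter + anemometer + radiometer + soil-moisture probe + thermal camera + UV sensor + acoustic recorder for 456, with 94 g left unused.
The 163 g tied up in anemometer is better spent on gimbal camera — total rises to 458 (1874 g).
Every other selection either busts 1917 g or fails to beat 458.

458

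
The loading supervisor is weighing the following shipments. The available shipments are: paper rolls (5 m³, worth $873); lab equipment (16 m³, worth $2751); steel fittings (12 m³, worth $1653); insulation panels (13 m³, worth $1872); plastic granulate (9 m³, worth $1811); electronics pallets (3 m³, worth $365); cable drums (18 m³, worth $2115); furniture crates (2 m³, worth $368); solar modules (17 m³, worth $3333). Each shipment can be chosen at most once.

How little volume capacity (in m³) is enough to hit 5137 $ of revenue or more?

26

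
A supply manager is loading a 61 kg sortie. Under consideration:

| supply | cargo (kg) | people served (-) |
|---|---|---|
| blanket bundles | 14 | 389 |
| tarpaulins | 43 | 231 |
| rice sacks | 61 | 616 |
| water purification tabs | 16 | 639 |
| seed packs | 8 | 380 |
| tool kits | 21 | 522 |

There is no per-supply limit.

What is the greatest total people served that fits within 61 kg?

Density check — seed packs 47.50, water purification tabs 39.94, blanket bundles 27.79, tool kits 24.86 are the best per kg.
7×seed packs uses 56 of the 61 kg and totals 2660.
Nothing else within 61 kg beats 2660.

2660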